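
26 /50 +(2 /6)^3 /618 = 216943 /417150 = 0.52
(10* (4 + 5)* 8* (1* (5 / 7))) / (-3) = -1200 / 7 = -171.43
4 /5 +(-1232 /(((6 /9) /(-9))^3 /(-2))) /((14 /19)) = -41137466 /5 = -8227493.20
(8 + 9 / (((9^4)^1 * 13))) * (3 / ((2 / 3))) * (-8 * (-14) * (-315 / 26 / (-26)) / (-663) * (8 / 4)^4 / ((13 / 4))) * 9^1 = -125.56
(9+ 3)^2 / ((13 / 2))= 288 / 13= 22.15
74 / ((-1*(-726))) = 37 / 363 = 0.10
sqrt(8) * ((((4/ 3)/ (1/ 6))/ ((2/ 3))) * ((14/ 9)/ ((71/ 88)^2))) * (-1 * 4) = -3469312 * sqrt(2)/ 15123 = -324.43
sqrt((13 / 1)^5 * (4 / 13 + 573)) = 169 * sqrt(7453) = 14589.90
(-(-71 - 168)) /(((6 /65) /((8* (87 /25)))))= 72082.40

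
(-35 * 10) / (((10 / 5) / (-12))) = 2100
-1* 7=-7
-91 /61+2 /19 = -1607 /1159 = -1.39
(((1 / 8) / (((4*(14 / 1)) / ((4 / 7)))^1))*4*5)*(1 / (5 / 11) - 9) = -17 / 98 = -0.17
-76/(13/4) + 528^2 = 3623888/13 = 278760.62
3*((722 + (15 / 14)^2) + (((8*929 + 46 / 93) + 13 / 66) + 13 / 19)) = 31073517067 / 1269884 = 24469.57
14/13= 1.08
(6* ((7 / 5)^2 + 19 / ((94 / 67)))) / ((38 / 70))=765051 / 4465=171.34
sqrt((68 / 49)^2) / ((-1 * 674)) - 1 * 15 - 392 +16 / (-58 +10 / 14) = -2696900281 / 6621713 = -407.28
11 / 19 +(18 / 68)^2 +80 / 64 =20855 / 10982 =1.90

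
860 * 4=3440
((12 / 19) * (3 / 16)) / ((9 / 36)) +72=1377 / 19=72.47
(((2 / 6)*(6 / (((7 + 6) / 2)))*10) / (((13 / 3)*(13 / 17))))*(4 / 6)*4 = 5440 / 2197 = 2.48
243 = 243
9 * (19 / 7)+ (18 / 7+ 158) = 185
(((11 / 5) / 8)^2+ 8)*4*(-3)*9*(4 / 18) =-38763 / 200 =-193.82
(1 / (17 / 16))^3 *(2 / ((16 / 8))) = 4096 / 4913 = 0.83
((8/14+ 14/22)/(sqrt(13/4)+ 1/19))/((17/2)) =0.08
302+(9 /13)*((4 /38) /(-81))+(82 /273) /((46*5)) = 540434257 /1789515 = 302.00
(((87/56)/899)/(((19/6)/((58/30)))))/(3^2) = 29/247380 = 0.00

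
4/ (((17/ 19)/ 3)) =228/ 17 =13.41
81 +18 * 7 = 207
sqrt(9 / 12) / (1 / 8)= 4 * sqrt(3)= 6.93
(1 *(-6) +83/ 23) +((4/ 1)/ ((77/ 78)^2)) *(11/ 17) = 55763/ 210749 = 0.26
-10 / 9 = -1.11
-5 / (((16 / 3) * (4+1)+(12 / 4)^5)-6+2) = -15 / 797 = -0.02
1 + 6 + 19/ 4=47/ 4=11.75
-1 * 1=-1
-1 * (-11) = 11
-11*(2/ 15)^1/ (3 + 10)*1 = -22/ 195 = -0.11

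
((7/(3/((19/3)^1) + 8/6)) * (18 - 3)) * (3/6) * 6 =17955/103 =174.32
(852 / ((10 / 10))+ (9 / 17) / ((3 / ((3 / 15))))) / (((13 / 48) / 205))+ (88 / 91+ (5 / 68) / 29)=115733286759 / 179452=644926.15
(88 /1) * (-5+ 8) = 264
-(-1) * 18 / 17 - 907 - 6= -15503 / 17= -911.94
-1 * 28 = -28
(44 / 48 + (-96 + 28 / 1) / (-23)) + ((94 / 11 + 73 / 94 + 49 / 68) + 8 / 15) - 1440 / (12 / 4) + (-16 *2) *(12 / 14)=-3487900816 / 7075145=-492.98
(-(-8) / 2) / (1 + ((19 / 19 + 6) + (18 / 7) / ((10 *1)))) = 140 / 289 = 0.48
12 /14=6 /7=0.86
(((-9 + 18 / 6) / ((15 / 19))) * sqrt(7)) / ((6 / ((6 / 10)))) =-19 * sqrt(7) / 25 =-2.01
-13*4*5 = -260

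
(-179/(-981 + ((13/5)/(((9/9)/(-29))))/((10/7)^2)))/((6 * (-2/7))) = -156625/1526919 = -0.10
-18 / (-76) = 9 / 38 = 0.24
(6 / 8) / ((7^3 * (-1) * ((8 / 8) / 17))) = -51 / 1372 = -0.04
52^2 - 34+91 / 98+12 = 2682.93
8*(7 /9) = 56 /9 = 6.22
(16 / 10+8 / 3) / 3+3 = 199 / 45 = 4.42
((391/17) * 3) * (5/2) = 345/2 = 172.50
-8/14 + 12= 80/7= 11.43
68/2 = 34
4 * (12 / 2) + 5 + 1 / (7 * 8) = 1625 / 56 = 29.02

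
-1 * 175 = -175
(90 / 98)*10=450 / 49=9.18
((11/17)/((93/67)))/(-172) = -737/271932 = -0.00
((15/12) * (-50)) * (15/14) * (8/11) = -48.70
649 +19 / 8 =5211 / 8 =651.38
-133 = -133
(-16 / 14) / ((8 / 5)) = -5 / 7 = -0.71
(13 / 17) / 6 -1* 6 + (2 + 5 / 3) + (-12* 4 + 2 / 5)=-8467 / 170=-49.81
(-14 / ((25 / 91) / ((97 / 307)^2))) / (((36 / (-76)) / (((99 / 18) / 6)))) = 1252648397 / 127236150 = 9.85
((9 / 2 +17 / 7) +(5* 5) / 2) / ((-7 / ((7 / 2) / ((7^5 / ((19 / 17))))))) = -0.00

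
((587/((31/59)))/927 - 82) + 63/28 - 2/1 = -9258467/114948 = -80.54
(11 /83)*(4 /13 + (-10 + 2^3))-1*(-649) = 700029 /1079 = 648.78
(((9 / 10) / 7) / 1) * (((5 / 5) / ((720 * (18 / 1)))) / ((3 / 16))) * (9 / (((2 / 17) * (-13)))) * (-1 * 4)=17 / 13650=0.00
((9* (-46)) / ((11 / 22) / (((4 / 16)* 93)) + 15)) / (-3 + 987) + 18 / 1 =17.97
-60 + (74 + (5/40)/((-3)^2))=14.01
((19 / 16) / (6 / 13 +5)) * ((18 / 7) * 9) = 20007 / 3976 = 5.03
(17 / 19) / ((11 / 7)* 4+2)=119 / 1102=0.11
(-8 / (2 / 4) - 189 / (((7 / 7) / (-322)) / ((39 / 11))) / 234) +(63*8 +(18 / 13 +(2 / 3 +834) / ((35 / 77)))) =6966407 / 2145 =3247.74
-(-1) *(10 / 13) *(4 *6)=240 / 13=18.46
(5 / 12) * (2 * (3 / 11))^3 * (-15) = -1350 / 1331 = -1.01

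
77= 77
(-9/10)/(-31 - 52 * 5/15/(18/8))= 243/10450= 0.02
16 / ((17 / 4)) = 64 / 17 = 3.76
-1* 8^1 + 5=-3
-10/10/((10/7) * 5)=-7/50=-0.14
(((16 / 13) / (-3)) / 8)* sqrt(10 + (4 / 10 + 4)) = -4* sqrt(10) / 65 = -0.19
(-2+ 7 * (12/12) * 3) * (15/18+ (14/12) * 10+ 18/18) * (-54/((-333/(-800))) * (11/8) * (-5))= 228770.27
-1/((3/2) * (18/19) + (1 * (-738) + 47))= 19/13102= 0.00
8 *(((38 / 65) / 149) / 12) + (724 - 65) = 19147321 / 29055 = 659.00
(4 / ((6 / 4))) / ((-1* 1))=-8 / 3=-2.67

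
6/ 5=1.20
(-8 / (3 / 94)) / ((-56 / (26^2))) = 63544 / 21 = 3025.90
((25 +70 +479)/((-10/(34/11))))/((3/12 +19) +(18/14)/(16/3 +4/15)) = -956284/104995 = -9.11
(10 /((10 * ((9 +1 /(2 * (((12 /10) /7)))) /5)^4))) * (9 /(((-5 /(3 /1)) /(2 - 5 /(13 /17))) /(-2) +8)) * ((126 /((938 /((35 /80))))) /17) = 0.00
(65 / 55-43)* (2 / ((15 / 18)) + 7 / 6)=-4922 / 33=-149.15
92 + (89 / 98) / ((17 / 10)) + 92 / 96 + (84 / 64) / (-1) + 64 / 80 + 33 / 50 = 93602591 / 999600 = 93.64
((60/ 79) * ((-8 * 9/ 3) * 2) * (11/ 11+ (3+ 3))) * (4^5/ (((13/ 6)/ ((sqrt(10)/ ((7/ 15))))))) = -265420800 * sqrt(10)/ 1027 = -817268.03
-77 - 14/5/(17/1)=-6559/85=-77.16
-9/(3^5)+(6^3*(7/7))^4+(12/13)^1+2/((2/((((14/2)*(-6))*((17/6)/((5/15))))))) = 764050474940/351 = 2176781979.89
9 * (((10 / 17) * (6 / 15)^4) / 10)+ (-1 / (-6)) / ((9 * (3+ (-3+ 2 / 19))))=217427 / 1147500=0.19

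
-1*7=-7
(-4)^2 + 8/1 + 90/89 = 2226/89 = 25.01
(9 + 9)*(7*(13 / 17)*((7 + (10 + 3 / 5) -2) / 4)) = 31941 / 85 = 375.78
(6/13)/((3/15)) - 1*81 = -1023/13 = -78.69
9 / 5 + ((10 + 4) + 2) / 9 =161 / 45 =3.58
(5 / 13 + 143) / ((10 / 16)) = 14912 / 65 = 229.42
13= 13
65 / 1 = 65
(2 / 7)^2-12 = -584 / 49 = -11.92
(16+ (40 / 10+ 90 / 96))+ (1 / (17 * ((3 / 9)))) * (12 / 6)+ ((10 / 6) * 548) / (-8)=-75787 / 816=-92.88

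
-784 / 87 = -9.01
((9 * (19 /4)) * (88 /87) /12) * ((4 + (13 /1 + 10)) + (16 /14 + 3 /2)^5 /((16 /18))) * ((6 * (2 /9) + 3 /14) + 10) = 25012340746635 /3493704704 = 7159.26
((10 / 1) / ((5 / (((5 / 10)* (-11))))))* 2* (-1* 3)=66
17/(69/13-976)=-0.02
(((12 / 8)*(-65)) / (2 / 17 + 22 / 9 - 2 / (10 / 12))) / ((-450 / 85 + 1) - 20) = 2535975 / 102424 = 24.76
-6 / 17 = -0.35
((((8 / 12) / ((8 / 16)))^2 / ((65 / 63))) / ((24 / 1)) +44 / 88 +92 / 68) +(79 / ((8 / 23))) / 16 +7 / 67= 461254193 / 28429440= 16.22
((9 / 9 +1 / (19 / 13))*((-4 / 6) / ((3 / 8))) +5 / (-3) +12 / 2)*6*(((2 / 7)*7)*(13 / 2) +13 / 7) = 47632 / 399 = 119.38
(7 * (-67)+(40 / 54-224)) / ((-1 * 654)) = 18691 / 17658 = 1.06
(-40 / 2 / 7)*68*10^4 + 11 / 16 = -1942856.46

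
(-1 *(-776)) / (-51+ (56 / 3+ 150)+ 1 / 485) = 141135 / 21401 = 6.59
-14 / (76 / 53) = -371 / 38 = -9.76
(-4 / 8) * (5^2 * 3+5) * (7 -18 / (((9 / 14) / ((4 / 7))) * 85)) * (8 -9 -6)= 32424 / 17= 1907.29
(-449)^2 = 201601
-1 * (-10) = 10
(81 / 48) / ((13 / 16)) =27 / 13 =2.08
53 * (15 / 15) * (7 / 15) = 371 / 15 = 24.73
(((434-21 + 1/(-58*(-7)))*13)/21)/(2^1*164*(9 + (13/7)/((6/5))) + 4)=2179827/29530816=0.07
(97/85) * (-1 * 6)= -582/85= -6.85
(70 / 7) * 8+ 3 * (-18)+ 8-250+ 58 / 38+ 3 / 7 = -28468 / 133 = -214.05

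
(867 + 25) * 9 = 8028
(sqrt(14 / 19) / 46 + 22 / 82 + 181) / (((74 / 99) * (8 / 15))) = 1485 * sqrt(266) / 517408 + 1379565 / 3034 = 454.75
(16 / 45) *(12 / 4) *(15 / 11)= 1.45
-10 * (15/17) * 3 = -450/17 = -26.47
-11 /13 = -0.85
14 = 14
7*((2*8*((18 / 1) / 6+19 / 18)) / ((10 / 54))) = 12264 / 5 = 2452.80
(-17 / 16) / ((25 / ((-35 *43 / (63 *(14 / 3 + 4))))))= 731 / 6240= 0.12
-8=-8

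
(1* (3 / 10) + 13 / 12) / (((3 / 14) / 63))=4067 / 10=406.70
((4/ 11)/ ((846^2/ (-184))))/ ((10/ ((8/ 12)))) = -184/ 29523285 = -0.00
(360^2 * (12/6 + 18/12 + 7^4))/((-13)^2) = 311623200/169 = 1843924.26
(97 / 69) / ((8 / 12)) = 97 / 46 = 2.11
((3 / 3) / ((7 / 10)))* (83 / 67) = 830 / 469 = 1.77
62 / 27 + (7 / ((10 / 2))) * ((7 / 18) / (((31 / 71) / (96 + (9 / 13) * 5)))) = 13744901 / 108810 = 126.32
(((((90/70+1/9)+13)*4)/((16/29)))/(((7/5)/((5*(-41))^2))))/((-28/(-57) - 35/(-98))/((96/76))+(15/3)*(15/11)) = 243184386500/581329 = 418324.88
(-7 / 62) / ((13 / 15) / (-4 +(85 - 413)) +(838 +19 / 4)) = -0.00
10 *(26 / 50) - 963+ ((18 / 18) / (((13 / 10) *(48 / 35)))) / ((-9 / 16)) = -1682689 / 1755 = -958.80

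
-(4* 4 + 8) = -24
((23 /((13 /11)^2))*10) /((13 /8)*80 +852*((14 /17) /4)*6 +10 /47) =11118085 /79849458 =0.14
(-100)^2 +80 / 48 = 30005 / 3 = 10001.67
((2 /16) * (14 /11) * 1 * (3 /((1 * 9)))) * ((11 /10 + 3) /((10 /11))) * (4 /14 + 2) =41 /75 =0.55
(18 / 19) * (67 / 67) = 18 / 19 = 0.95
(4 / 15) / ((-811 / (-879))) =1172 / 4055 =0.29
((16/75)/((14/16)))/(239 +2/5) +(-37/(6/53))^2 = 53702701277/502740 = 106820.03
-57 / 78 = -19 / 26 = -0.73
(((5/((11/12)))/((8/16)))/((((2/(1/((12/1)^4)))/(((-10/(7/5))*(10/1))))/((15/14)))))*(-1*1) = 0.02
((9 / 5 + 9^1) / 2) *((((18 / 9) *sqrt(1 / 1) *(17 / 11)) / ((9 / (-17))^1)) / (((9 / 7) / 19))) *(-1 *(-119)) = -9148006 / 165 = -55442.46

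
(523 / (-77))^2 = 273529 / 5929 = 46.13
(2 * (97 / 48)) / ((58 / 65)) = 6305 / 1392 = 4.53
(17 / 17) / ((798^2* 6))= 1 / 3820824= 0.00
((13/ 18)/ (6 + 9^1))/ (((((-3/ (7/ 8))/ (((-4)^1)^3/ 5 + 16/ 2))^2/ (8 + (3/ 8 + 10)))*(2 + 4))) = 31213/ 108000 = 0.29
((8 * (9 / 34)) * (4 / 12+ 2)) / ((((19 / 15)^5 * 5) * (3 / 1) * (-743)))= -4252500 / 31275606469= -0.00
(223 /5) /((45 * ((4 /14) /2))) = 6.94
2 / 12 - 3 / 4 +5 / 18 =-11 / 36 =-0.31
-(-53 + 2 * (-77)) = 207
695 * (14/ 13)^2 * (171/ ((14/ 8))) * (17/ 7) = 32325840/ 169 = 191277.16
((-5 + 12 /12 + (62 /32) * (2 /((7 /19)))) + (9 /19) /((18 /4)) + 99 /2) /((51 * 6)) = 0.18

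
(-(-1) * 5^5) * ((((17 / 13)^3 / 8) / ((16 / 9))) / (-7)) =-70.19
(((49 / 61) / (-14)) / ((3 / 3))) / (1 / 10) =-35 / 61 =-0.57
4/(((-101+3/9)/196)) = -1176/151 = -7.79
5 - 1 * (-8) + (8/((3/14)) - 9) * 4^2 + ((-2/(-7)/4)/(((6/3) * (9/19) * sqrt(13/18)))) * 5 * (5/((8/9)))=1425 * sqrt(26)/2912 + 1399/3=468.83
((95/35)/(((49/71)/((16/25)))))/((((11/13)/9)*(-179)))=-2525328/16884175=-0.15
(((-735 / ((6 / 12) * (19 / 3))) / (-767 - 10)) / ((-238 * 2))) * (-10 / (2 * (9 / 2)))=25 / 35853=0.00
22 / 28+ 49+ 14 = 893 / 14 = 63.79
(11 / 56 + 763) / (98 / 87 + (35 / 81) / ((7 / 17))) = 100393911 / 286216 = 350.76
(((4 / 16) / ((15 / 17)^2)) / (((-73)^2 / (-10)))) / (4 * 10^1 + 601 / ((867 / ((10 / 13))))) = -0.00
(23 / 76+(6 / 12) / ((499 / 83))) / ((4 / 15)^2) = 3291975 / 606784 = 5.43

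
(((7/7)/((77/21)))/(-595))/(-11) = 3/71995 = 0.00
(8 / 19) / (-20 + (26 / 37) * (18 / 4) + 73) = 148 / 19741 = 0.01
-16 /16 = -1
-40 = -40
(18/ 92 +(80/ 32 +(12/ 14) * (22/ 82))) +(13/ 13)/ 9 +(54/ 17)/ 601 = 1846446839/ 606981753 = 3.04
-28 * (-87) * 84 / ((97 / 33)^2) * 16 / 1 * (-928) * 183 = -605485153050624 / 9409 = -64351700823.75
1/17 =0.06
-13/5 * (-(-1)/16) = -13/80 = -0.16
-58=-58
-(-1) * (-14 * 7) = -98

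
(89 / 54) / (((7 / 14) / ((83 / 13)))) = 7387 / 351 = 21.05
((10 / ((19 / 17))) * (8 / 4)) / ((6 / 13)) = 2210 / 57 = 38.77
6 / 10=3 / 5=0.60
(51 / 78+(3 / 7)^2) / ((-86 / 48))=-12804 / 27391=-0.47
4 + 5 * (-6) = -26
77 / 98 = 11 / 14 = 0.79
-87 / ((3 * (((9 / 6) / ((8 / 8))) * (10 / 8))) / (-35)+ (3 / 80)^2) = 1299200 / 2379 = 546.11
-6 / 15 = -2 / 5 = -0.40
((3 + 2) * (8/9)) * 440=17600/9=1955.56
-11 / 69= -0.16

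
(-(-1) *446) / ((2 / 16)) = 3568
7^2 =49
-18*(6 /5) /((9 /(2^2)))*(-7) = 336 /5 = 67.20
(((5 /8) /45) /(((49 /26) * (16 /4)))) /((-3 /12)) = -13 /1764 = -0.01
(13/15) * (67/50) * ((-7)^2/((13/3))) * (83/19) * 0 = 0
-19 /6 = -3.17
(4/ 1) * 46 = 184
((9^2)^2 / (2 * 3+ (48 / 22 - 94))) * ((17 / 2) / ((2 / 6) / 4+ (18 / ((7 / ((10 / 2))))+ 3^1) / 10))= -389.35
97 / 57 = 1.70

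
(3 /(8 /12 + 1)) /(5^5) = 9 /15625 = 0.00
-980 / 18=-490 / 9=-54.44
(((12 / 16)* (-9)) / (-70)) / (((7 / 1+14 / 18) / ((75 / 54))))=27 / 1568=0.02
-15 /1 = -15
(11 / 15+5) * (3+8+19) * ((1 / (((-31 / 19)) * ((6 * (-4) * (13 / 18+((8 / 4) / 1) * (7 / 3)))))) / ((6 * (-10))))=-817 / 60140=-0.01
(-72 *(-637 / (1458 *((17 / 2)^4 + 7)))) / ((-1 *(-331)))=40768 / 2242284363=0.00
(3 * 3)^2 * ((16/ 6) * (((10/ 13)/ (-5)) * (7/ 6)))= -504/ 13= -38.77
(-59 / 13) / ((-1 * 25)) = 59 / 325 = 0.18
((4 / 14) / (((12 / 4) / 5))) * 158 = 1580 / 21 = 75.24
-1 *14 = -14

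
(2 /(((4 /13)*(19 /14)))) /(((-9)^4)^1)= 91 /124659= 0.00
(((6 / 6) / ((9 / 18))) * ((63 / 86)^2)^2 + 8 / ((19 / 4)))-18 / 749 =870361127399 / 389223656248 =2.24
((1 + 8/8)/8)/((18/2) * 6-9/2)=0.01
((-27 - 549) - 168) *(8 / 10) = -2976 / 5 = -595.20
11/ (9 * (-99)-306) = -11/ 1197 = -0.01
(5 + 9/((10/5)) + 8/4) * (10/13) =115/13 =8.85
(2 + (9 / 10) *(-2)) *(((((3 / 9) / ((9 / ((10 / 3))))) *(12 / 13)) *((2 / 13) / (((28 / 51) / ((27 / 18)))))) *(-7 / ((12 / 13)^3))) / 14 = -221 / 36288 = -0.01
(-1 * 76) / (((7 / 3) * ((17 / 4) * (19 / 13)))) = -624 / 119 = -5.24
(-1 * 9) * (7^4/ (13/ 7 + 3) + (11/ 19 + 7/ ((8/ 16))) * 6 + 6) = -3417453/ 646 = -5290.17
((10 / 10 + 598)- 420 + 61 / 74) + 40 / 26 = 174471 / 962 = 181.36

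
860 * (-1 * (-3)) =2580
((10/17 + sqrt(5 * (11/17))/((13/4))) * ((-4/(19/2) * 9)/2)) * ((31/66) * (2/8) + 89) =-352905/3553 -141162 * sqrt(935)/46189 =-192.78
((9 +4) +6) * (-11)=-209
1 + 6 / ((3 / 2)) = 5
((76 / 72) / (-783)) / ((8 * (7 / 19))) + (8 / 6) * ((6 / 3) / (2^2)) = 525815 / 789264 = 0.67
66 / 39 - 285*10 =-2848.31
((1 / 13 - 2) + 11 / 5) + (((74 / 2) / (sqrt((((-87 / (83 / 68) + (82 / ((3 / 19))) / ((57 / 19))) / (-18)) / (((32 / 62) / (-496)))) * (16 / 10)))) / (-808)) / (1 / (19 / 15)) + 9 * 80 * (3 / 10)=14058 / 65 - 2109 * sqrt(1262762) / 3810802720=216.28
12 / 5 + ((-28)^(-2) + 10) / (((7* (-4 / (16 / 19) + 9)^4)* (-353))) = 121351042628 / 50563195795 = 2.40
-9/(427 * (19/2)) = -18/8113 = -0.00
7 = 7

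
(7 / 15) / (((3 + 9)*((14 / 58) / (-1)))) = -29 / 180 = -0.16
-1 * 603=-603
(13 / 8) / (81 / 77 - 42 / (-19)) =19019 / 38184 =0.50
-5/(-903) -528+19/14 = -951107/1806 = -526.64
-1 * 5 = -5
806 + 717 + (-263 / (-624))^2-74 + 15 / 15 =564664369 / 389376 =1450.18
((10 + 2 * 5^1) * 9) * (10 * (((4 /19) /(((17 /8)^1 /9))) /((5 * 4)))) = 25920 /323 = 80.25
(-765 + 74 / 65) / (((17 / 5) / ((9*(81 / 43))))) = -36195579 / 9503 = -3808.86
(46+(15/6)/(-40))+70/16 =50.31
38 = 38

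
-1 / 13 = -0.08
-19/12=-1.58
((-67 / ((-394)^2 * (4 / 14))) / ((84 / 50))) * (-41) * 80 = 343375 / 116427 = 2.95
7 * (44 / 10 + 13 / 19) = 3381 / 95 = 35.59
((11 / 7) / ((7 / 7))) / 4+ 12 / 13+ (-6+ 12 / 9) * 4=-18947 / 1092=-17.35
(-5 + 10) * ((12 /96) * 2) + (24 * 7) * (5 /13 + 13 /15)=54981 /260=211.47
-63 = -63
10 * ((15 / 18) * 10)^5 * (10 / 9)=976562500 / 2187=446530.64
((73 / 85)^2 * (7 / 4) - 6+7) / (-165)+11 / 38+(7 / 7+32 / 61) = 9949041973 / 5526691500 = 1.80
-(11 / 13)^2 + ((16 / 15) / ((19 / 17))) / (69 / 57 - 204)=-7039163 / 9767355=-0.72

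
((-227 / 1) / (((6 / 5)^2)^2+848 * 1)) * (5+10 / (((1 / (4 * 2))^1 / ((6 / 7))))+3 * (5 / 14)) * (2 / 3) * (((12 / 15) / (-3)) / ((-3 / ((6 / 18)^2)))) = -29651875 / 225933624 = -0.13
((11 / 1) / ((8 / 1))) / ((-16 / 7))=-77 / 128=-0.60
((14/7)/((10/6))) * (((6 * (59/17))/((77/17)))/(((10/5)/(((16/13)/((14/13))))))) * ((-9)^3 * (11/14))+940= -865.71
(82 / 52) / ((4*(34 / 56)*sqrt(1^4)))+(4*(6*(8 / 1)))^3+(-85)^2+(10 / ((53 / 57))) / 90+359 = 497952855247 / 70278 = 7085472.77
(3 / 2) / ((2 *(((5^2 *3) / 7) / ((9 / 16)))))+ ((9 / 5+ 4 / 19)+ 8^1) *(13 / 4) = 990237 / 30400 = 32.57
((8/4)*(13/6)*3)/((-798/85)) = -1105/798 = -1.38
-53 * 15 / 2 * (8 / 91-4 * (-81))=-11723070 / 91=-128824.95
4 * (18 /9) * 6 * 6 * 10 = 2880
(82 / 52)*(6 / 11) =123 / 143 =0.86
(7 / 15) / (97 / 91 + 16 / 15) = 637 / 2911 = 0.22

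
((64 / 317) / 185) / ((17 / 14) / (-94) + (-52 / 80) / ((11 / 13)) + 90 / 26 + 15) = 0.00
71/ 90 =0.79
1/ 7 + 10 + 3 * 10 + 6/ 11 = 3133/ 77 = 40.69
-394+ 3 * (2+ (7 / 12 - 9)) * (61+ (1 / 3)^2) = -28267 / 18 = -1570.39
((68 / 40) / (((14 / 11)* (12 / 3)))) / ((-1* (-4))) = 187 / 2240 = 0.08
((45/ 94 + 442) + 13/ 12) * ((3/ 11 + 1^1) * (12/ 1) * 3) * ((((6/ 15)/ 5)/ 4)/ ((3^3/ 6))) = 3502366/ 38775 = 90.33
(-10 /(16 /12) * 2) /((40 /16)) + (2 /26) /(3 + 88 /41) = -16417 /2743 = -5.99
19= 19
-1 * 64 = -64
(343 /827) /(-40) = -343 /33080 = -0.01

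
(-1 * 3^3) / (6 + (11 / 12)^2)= -3888 / 985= -3.95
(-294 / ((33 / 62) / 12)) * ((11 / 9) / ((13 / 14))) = -8724.51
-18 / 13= -1.38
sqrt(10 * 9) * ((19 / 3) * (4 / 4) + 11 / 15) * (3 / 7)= 318 * sqrt(10) / 35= 28.73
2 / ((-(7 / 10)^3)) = -2000 / 343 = -5.83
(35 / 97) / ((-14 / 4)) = -10 / 97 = -0.10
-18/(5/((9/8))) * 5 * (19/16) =-1539/64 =-24.05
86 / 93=0.92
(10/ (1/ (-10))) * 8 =-800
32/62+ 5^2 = 791/31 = 25.52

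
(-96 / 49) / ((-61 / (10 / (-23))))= -960 / 68747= -0.01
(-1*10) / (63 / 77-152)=110 / 1663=0.07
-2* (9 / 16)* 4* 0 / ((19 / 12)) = 0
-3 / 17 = -0.18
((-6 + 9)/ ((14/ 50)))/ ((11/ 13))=975/ 77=12.66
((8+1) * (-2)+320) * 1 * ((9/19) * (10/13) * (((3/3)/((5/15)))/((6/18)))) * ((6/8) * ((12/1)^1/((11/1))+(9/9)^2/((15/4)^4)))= 814.05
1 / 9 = 0.11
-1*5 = -5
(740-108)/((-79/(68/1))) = -544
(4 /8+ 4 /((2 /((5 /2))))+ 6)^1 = 23 /2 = 11.50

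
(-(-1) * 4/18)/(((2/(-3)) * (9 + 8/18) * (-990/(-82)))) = -41/14025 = -0.00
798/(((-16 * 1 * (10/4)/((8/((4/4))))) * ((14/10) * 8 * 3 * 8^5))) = -19/131072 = -0.00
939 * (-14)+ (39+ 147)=-12960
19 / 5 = 3.80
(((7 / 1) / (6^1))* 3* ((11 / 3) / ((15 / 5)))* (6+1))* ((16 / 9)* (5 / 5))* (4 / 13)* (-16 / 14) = -19712 / 1053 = -18.72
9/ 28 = 0.32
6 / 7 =0.86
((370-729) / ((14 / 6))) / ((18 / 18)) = -1077 / 7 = -153.86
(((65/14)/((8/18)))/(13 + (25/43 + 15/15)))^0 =1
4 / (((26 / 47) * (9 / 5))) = 4.02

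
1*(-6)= -6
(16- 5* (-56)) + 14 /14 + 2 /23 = 6833 /23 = 297.09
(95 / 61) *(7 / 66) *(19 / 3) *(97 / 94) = 1225595 / 1135332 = 1.08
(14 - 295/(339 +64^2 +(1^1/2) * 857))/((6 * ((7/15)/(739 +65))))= 272531880/68089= 4002.58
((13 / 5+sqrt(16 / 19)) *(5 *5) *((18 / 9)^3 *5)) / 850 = 80 *sqrt(19) / 323+52 / 17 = 4.14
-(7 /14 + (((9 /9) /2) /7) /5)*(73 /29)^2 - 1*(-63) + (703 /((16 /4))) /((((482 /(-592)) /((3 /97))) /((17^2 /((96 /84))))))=-4482199212801 /2752407980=-1628.46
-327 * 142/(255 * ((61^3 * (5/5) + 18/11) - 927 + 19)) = -170258/211379785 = -0.00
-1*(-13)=13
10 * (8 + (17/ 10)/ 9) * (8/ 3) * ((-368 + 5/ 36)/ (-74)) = 9760091/ 8991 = 1085.54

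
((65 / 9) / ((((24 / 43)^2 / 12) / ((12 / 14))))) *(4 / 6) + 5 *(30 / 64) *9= 1089055 / 6048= 180.07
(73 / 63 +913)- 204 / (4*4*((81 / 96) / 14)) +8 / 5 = 221824 / 315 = 704.20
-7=-7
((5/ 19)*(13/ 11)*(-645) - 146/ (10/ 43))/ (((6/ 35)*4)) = -1514933/ 1254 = -1208.08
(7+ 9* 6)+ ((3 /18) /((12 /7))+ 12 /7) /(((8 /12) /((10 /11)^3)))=320377 /5082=63.04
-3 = -3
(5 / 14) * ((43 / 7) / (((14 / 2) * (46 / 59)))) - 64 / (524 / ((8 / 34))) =26229911 / 70275212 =0.37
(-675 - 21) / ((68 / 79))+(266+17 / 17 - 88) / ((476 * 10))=-3848701 / 4760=-808.55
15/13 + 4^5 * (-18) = -239601/13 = -18430.85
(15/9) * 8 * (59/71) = 2360/213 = 11.08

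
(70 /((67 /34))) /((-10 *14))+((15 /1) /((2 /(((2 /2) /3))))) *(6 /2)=971 /134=7.25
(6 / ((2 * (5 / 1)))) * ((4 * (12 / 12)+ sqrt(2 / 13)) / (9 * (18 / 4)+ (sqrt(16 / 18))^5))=-1492992 * sqrt(2) / 1936447085 -746496 * sqrt(13) / 25173812105+ 28697814 * sqrt(26) / 25173812105+ 114791256 / 1936447085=0.06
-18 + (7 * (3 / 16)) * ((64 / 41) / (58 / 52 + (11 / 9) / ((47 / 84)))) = -8619642 / 495977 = -17.38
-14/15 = -0.93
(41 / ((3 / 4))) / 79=164 / 237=0.69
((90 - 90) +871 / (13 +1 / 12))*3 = 31356 / 157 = 199.72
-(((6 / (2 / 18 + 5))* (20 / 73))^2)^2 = -85030560000 / 7946992159681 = -0.01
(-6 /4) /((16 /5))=-15 /32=-0.47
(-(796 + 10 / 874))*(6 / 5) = -2087142 / 2185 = -955.21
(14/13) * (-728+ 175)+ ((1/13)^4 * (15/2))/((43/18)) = -731394347/1228123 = -595.54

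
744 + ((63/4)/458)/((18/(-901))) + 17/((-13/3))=35169353/47632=738.36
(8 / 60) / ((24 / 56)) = 14 / 45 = 0.31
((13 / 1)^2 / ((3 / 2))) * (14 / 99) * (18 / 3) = 9464 / 99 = 95.60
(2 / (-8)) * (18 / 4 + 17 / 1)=-43 / 8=-5.38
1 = 1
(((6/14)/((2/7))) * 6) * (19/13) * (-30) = -5130/13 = -394.62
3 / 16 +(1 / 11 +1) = 225 / 176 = 1.28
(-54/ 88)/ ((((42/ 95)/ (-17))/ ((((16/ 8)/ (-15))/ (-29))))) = 969/ 8932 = 0.11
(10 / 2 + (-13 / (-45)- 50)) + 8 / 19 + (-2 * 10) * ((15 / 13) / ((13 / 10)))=-8964692 / 144495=-62.04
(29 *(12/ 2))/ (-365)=-174/ 365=-0.48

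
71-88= -17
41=41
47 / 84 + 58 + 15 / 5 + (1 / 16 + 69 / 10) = 115117 / 1680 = 68.52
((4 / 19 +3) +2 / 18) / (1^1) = 568 / 171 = 3.32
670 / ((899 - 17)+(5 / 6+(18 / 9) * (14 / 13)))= 0.76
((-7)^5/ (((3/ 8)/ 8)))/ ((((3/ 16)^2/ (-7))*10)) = 963780608/ 135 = 7139115.61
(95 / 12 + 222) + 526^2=3322871 / 12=276905.92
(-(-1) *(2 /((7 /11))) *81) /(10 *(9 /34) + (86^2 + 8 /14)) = 30294 /880507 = 0.03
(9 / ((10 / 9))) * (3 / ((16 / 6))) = 729 / 80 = 9.11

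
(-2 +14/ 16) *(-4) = 9/ 2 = 4.50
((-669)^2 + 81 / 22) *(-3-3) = -29539269 / 11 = -2685388.09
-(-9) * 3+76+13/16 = 1661/16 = 103.81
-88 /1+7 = -81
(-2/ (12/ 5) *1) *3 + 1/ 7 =-33/ 14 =-2.36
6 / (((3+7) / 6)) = 18 / 5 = 3.60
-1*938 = -938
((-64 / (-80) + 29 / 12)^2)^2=1387488001 / 12960000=107.06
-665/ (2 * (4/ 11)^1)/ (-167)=7315/ 1336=5.48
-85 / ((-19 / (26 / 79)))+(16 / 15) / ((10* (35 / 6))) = 1957766 / 1313375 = 1.49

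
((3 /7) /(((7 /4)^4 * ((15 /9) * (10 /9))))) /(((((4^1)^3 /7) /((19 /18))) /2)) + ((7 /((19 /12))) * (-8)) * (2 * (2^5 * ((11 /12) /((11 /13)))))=-2796678302 /1140475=-2452.20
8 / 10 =4 / 5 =0.80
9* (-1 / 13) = -9 / 13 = -0.69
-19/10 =-1.90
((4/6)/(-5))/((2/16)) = -16/15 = -1.07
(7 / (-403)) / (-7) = 1 / 403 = 0.00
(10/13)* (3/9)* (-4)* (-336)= 344.62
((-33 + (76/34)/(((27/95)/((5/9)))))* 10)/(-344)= 591365/710532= 0.83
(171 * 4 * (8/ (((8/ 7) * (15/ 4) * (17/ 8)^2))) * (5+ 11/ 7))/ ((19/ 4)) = 565248/ 1445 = 391.18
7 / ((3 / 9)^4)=567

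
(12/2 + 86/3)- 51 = -49/3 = -16.33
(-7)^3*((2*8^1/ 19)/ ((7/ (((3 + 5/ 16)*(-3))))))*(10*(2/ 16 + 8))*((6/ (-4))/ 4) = -7596225/ 608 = -12493.79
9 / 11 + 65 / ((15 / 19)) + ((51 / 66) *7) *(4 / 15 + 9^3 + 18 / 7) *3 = 3946433 / 330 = 11958.89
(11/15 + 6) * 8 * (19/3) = 15352/45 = 341.16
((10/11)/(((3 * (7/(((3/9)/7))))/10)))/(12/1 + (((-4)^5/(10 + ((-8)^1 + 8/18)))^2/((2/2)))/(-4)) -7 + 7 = -275/585092781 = -0.00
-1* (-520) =520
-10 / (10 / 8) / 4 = -2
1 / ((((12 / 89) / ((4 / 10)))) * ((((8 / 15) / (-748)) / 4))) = -16643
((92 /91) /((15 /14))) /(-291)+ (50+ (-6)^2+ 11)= 97.00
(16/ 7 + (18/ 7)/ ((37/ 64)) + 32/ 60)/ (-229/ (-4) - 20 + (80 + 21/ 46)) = 2597344/ 42070665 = 0.06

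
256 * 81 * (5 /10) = 10368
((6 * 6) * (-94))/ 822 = -564/ 137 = -4.12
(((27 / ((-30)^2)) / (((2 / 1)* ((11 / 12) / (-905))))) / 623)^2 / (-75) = -884547 / 117409022500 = -0.00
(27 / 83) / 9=0.04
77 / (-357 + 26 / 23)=-1771 / 8185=-0.22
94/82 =47/41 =1.15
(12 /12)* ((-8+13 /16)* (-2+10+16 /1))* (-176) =30360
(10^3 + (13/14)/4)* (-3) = -168039/56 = -3000.70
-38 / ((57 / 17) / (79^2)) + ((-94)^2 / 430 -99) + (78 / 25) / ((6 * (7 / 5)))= -63940900 / 903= -70809.41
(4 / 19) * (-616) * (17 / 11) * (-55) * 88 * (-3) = -55292160 / 19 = -2910113.68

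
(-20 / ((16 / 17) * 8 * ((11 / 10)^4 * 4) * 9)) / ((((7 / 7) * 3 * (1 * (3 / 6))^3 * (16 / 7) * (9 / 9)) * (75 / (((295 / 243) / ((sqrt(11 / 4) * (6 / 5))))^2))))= -32362421875 / 110923479420336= -0.00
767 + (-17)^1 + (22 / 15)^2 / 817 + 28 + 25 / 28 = 4009052977 / 5147100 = 778.90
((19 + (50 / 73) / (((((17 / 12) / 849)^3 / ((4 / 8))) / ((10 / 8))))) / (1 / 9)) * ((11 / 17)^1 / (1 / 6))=19629234579436614 / 6097033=3219473238.78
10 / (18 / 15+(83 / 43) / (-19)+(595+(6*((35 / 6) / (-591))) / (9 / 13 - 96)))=4273195950 / 254724796159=0.02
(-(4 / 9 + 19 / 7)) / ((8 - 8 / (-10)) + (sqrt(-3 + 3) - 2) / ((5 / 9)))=-995 / 1638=-0.61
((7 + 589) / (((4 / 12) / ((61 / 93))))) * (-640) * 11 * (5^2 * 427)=-2732226112000 / 31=-88136326193.55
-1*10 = -10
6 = 6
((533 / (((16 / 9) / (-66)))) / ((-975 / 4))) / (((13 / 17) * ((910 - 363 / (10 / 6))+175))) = 0.12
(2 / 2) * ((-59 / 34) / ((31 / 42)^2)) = -52038 / 16337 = -3.19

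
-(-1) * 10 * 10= 100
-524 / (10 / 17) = -4454 / 5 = -890.80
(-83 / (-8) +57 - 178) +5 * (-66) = -3525 / 8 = -440.62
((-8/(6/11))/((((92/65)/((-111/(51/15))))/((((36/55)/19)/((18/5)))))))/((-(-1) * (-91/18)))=-33300/52003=-0.64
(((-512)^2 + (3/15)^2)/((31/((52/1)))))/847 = 340787252/656425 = 519.16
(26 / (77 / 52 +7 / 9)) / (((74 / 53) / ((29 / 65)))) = 719316 / 195545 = 3.68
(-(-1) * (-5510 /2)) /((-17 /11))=30305 /17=1782.65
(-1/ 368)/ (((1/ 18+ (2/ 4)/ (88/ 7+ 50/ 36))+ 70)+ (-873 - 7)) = 15831/ 4718372168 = 0.00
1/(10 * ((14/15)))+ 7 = 199/28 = 7.11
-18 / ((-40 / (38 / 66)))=57 / 220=0.26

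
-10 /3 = -3.33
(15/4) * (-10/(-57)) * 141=3525/38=92.76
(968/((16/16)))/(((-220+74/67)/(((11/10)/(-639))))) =178354/23428935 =0.01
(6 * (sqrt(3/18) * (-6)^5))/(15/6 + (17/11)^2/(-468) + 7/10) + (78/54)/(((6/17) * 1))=221/54 -2201696640 * sqrt(6)/904603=-5957.68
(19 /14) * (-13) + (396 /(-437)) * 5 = -135659 /6118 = -22.17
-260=-260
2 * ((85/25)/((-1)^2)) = 34/5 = 6.80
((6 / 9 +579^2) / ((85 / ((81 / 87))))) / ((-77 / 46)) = -11896290 / 5423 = -2193.67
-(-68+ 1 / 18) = 1223 / 18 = 67.94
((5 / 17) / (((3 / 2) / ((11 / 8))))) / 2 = 55 / 408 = 0.13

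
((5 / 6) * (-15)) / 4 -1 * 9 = -97 / 8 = -12.12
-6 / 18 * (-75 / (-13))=-25 / 13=-1.92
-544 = -544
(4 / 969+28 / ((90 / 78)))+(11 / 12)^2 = 5839831 / 232560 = 25.11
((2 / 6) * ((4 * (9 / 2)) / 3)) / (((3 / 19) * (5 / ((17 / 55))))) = 646 / 825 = 0.78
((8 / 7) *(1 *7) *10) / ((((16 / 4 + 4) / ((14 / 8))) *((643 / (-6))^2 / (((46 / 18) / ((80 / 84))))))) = 3381 / 826898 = 0.00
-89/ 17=-5.24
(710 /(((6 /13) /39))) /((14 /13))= 779935 /14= 55709.64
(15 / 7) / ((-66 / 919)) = -4595 / 154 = -29.84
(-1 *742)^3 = -408518488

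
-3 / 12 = -1 / 4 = -0.25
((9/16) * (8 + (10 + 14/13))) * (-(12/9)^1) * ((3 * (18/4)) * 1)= -2511/13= -193.15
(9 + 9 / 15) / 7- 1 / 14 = 13 / 10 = 1.30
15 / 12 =5 / 4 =1.25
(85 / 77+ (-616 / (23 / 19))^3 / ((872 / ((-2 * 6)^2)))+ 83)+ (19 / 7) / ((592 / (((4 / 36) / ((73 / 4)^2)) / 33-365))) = -27039438920909045477827 / 1242607247413488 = -21760245.63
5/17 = 0.29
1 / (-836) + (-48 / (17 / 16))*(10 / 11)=-583697 / 14212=-41.07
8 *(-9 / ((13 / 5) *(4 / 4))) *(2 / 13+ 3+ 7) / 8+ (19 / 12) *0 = -5940 / 169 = -35.15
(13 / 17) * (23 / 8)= 299 / 136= 2.20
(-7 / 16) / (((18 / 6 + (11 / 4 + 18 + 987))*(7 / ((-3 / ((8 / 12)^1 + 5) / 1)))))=9 / 274924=0.00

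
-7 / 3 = -2.33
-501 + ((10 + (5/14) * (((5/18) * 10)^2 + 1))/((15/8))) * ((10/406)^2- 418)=-80010319987/23365503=-3424.29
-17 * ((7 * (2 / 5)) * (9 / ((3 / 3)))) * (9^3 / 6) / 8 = -6506.32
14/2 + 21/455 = 458/65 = 7.05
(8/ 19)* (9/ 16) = 9/ 38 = 0.24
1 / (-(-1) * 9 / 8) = 8 / 9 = 0.89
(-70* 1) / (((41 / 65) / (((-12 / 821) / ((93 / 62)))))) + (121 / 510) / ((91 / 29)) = 1.16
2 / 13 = 0.15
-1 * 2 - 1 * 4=-6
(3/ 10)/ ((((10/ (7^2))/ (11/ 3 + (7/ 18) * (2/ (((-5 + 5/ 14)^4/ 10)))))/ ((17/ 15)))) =98587173517/ 16065562500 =6.14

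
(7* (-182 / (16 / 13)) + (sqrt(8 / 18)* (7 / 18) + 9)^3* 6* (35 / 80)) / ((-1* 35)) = -7863337 / 262440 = -29.96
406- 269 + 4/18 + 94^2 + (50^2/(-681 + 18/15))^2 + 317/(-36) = 414895830391/46212804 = 8977.94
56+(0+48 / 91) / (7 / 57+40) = 11657288 / 208117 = 56.01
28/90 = 14/45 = 0.31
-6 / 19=-0.32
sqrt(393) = 19.82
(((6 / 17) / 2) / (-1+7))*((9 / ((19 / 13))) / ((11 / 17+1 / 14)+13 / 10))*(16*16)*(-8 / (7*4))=-149760 / 22819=-6.56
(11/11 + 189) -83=107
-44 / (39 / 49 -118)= 2156 / 5743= 0.38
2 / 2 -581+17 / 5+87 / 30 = -5737 / 10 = -573.70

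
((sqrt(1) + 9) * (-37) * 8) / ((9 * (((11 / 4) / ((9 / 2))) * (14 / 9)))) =-26640 / 77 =-345.97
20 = 20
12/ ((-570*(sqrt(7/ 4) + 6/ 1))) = -48/ 13015 + 4*sqrt(7)/ 13015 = -0.00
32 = 32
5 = 5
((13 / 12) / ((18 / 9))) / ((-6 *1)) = -13 / 144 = -0.09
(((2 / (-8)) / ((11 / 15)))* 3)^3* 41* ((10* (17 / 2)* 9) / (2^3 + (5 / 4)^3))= -2858135625 / 847847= -3371.05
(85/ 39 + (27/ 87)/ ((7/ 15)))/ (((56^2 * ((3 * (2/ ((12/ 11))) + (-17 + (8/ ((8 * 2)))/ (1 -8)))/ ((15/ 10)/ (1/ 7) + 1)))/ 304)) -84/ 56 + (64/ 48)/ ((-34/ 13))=-348569435/ 152623926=-2.28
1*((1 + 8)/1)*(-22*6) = -1188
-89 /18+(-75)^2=101161 /18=5620.06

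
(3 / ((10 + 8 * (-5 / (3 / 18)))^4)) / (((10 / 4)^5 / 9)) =54 / 546564453125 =0.00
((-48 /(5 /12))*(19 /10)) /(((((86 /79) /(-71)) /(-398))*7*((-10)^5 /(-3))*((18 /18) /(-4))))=2290423932 /23515625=97.40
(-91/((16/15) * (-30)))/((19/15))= 1365/608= 2.25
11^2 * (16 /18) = 968 /9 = 107.56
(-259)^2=67081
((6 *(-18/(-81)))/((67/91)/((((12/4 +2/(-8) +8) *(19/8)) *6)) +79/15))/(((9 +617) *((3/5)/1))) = 3717350/5520167847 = 0.00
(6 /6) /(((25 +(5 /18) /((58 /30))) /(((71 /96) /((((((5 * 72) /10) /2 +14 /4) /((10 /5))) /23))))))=47357 /752500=0.06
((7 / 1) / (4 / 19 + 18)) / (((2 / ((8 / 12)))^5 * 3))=0.00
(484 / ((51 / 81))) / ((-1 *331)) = -13068 / 5627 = -2.32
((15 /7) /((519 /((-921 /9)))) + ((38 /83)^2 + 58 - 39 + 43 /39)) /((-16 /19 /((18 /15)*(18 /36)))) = -122954901723 /8676282160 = -14.17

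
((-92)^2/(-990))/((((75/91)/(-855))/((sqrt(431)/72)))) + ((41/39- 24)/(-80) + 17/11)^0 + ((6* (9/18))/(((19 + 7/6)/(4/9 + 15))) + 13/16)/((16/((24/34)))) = 149711/131648 + 914641* sqrt(431)/7425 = 2558.50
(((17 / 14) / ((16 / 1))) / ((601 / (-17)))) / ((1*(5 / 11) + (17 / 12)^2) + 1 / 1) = -28611 / 46133962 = -0.00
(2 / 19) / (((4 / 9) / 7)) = 63 / 38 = 1.66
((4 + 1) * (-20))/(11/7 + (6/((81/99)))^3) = -18900/74833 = -0.25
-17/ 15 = -1.13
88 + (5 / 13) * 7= 1179 / 13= 90.69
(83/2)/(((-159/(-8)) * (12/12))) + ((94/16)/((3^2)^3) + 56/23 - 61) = -401450635/7109208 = -56.47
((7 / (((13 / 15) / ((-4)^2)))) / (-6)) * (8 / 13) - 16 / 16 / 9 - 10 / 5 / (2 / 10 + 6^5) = -790427059 / 59138001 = -13.37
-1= -1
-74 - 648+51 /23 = -16555 /23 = -719.78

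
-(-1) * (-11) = -11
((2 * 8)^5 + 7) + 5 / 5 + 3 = 1048587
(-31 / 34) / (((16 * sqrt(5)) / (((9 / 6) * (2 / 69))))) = -31 * sqrt(5) / 62560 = -0.00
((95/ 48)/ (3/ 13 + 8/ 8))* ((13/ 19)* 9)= 2535/ 256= 9.90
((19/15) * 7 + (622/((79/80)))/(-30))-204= -85371/395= -216.13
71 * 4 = 284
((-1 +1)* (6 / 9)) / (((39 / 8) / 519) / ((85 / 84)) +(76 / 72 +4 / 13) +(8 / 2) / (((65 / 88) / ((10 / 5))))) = 0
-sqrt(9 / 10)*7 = -21*sqrt(10) / 10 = -6.64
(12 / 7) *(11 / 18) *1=22 / 21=1.05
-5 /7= -0.71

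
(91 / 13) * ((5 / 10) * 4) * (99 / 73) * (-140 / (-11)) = 17640 / 73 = 241.64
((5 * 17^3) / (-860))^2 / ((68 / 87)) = 1043.87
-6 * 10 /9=-20 /3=-6.67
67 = 67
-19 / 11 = -1.73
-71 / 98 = -0.72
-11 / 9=-1.22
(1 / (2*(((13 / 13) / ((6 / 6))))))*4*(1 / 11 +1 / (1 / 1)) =24 / 11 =2.18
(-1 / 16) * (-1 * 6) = 3 / 8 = 0.38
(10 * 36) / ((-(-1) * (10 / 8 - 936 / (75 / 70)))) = -7200 / 17447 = -0.41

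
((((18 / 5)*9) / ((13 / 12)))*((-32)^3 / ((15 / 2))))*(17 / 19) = -721944576 / 6175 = -116914.10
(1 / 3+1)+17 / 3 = 7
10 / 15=0.67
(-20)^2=400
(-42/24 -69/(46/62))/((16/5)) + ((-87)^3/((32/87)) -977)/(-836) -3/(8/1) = 2112.70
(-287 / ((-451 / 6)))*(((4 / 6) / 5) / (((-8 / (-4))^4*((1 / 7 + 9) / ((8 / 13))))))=49 / 22880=0.00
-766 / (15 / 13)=-9958 / 15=-663.87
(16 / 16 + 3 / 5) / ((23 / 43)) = 344 / 115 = 2.99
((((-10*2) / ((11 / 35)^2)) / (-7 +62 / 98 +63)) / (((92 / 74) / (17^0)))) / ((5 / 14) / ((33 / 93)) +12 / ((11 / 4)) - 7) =336140 / 190509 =1.76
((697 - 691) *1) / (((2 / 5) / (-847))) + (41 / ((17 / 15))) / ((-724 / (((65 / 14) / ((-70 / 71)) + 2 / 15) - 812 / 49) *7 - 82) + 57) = -12704.83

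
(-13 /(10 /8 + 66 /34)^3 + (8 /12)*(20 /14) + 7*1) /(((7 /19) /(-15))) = -307.49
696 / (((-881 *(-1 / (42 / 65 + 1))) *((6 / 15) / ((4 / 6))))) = 24824 / 11453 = 2.17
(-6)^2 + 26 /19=710 /19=37.37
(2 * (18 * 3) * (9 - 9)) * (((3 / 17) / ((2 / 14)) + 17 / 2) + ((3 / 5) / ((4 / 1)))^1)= 0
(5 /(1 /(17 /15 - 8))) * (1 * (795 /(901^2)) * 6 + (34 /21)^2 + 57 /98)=-4465040215 /40528782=-110.17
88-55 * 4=-132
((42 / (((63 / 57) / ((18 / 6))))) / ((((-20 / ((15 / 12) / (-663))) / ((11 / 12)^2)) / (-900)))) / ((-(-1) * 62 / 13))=-57475 / 33728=-1.70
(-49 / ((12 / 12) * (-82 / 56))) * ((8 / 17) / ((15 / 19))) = 208544 / 10455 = 19.95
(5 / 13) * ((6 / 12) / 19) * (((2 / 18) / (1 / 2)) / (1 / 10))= 50 / 2223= 0.02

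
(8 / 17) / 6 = 4 / 51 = 0.08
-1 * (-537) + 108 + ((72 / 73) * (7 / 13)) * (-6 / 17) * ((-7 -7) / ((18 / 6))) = 10419897 / 16133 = 645.87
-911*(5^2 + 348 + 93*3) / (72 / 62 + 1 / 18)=-331436376 / 679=-488124.27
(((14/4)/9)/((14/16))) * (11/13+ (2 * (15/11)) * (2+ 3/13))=3964/1287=3.08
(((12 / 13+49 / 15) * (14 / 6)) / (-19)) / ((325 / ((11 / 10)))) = -0.00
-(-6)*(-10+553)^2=1769094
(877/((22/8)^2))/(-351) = -14032/42471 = -0.33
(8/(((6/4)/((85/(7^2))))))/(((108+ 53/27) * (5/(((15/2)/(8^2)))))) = 2295/1163848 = 0.00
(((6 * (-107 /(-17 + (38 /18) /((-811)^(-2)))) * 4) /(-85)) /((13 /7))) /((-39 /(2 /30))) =-8988 /448782208225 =-0.00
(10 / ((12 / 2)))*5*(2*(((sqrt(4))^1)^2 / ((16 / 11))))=275 / 6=45.83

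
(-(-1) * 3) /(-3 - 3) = -1 /2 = -0.50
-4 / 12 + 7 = 20 / 3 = 6.67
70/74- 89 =-3258/37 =-88.05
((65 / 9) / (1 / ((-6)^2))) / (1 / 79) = 20540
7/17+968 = 16463/17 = 968.41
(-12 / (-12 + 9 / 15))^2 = 400 / 361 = 1.11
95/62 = 1.53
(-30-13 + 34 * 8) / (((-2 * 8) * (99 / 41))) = -9389 / 1584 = -5.93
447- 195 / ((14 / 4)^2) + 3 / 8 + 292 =283595 / 392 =723.46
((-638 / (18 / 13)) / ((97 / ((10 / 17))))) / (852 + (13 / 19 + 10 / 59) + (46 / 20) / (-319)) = -148296305300 / 45261644391207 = -0.00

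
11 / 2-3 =5 / 2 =2.50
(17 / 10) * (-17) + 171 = 1421 / 10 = 142.10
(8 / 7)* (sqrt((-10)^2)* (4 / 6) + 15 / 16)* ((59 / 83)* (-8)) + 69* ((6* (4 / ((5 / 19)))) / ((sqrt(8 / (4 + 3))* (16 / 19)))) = -86140 / 1743 + 74727* sqrt(14) / 40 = 6940.65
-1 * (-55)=55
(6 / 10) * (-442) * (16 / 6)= -3536 / 5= -707.20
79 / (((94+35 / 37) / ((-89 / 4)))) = -260147 / 14052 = -18.51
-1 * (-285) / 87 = 95 / 29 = 3.28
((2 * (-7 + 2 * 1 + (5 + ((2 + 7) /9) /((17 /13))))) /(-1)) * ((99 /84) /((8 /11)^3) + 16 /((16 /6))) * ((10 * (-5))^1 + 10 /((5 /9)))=1689207 /3808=443.59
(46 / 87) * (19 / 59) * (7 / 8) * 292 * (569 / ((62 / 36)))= 762370098 / 53041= 14373.22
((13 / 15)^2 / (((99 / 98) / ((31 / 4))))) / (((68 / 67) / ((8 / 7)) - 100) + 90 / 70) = -0.06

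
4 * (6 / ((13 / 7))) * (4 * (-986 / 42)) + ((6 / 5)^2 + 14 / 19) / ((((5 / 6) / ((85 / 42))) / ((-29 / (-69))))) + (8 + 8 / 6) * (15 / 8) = -7121175413 / 5965050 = -1193.82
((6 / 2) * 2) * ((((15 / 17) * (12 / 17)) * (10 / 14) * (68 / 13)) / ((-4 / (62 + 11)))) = -394200 / 1547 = -254.82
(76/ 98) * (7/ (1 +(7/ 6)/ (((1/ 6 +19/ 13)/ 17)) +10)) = 2413/ 10304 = 0.23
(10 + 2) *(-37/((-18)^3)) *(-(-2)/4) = 37/972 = 0.04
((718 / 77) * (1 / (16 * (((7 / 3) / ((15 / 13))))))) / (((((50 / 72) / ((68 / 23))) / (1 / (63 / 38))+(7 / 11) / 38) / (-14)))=-4638280 / 466921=-9.93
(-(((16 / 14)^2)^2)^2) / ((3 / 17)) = -285212672 / 17294403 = -16.49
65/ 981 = 0.07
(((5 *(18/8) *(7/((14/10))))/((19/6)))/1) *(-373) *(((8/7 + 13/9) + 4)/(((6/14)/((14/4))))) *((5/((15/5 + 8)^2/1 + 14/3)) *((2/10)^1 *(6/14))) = -1215.58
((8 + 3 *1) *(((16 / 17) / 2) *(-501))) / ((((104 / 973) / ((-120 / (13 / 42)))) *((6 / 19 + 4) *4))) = 64185569910 / 117793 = 544901.39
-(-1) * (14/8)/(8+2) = 7/40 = 0.18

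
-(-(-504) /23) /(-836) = 126 /4807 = 0.03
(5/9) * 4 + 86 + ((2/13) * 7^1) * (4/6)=10406/117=88.94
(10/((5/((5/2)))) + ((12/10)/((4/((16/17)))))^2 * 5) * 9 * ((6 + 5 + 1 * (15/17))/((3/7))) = 33091842/24565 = 1347.11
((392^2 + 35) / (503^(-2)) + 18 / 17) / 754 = 22795962585 / 442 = 51574575.98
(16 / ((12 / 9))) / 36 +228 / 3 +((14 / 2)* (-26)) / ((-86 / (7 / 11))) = 110228 / 1419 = 77.68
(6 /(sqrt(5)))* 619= 3714* sqrt(5) /5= 1660.95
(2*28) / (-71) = -56 / 71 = -0.79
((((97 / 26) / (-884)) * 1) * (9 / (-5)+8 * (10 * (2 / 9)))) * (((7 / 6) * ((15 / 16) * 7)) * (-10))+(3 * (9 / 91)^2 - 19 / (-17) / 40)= 4232774951 / 810875520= 5.22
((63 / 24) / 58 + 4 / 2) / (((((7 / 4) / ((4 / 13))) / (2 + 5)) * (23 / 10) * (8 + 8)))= 365 / 5336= 0.07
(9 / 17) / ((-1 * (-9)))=1 / 17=0.06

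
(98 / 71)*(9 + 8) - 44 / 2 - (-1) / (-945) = 1.46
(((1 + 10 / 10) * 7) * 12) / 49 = 3.43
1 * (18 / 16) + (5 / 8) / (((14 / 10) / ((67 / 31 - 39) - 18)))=-40547 / 1736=-23.36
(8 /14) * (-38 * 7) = -152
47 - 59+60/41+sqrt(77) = -432/41+sqrt(77) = -1.76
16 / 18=0.89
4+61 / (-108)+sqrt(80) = 371 / 108+4 * sqrt(5) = 12.38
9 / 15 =3 / 5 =0.60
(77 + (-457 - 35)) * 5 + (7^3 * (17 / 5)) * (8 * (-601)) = -28045823 / 5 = -5609164.60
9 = 9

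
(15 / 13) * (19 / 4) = 285 / 52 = 5.48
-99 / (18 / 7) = -77 / 2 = -38.50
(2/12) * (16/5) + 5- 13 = -112/15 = -7.47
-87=-87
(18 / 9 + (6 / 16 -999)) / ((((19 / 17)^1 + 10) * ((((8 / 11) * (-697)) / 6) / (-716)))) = -2242691 / 2952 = -759.72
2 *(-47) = -94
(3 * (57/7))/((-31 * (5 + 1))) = -57/434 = -0.13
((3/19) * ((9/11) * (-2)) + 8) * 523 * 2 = 1692428/209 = 8097.74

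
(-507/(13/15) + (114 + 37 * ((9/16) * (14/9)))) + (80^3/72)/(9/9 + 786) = -24342247/56664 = -429.59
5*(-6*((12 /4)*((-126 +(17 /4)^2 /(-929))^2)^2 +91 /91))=-553994589318635758220067885 /24406909507371008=-22698268666.56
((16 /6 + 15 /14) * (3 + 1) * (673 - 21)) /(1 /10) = 2047280 /21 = 97489.52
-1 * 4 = -4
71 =71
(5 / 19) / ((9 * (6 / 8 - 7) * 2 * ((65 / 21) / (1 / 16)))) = -7 / 148200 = -0.00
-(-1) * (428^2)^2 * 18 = 604014801408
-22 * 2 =-44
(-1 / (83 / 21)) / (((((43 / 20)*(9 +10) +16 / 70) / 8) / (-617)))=4837280 / 159111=30.40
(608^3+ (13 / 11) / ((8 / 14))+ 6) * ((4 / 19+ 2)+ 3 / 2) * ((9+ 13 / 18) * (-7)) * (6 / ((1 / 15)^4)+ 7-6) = -172947820314465867475 / 10032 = -17239615262606246.76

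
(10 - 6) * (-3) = -12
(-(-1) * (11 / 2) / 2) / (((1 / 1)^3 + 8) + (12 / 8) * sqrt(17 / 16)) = 176 / 559- 22 * sqrt(17) / 1677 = 0.26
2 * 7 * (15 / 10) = 21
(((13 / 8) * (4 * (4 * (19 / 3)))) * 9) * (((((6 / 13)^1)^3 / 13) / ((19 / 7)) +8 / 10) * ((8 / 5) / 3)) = 634.52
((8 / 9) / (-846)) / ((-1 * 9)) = 4 / 34263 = 0.00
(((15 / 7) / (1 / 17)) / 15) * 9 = 153 / 7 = 21.86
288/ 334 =144/ 167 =0.86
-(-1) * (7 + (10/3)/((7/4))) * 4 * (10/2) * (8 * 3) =29920/7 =4274.29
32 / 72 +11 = 103 / 9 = 11.44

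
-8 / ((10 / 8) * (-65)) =32 / 325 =0.10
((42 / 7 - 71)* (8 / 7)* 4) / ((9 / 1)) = -2080 / 63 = -33.02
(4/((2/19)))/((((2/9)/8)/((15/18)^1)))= 1140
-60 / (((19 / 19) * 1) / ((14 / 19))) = -840 / 19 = -44.21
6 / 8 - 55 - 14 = -68.25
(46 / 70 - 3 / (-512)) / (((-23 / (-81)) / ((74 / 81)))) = 439597 / 206080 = 2.13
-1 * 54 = -54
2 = 2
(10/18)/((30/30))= 5/9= 0.56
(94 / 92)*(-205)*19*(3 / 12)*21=-3844365 / 184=-20893.29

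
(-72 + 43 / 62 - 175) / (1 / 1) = -15271 / 62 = -246.31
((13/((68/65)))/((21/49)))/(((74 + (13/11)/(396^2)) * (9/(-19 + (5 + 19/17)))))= -20689889220/36890340493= -0.56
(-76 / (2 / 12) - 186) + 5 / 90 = -11555 / 18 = -641.94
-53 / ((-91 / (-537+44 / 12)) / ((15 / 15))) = -84800 / 273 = -310.62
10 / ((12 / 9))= 7.50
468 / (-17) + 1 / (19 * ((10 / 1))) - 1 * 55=-266553 / 3230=-82.52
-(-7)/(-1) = -7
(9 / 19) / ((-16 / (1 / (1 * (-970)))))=0.00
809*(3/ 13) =2427/ 13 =186.69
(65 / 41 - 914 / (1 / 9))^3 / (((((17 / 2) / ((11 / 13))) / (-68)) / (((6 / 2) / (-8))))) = -1265262106697542833 / 895973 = -1412165441031.75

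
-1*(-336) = 336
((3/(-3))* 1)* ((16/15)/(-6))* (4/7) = 32/315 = 0.10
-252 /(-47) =252 /47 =5.36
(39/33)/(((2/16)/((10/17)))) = 1040/187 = 5.56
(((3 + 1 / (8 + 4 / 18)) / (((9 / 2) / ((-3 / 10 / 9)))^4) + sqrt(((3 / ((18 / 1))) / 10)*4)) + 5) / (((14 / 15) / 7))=sqrt(15) / 2 + 40965243827 / 1092406500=39.44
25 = 25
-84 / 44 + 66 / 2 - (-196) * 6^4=2794518 / 11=254047.09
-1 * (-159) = 159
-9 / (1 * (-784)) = 9 / 784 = 0.01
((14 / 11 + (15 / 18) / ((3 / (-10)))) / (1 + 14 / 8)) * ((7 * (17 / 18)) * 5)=-177310 / 9801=-18.09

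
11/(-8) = -11/8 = -1.38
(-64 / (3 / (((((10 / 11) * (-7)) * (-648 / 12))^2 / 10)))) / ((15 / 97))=-197116416 / 121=-1629061.29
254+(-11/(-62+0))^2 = 976497/3844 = 254.03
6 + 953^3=865523183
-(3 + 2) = -5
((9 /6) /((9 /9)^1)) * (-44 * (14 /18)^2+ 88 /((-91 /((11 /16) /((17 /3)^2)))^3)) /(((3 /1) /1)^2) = -20078738459071893337 /4526097815718355968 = -4.44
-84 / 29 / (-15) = 28 / 145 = 0.19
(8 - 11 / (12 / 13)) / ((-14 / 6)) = 47 / 28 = 1.68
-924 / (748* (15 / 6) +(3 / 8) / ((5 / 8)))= -0.49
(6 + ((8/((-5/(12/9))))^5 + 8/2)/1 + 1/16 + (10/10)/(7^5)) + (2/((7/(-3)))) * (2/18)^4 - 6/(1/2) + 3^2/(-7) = -87132605221231/1837845450000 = -47.41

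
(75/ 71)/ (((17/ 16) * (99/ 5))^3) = 0.00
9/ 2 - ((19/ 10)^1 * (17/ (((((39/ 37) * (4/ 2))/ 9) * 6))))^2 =-141609601/ 270400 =-523.70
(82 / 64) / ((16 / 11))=0.88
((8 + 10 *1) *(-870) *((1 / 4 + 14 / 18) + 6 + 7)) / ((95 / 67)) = -2943645 / 19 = -154928.68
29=29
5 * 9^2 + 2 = 407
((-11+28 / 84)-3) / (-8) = 41 / 24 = 1.71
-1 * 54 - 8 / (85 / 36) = -57.39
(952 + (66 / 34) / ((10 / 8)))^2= 6569426704 / 7225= 909263.21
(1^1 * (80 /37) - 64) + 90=1042 /37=28.16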